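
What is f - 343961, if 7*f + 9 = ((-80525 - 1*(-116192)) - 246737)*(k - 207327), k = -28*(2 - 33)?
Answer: 43574893394/7 ≈ 6.2250e+9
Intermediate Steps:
k = 868 (k = -28*(-31) = 868)
f = 43577301121/7 (f = -9/7 + (((-80525 - 1*(-116192)) - 246737)*(868 - 207327))/7 = -9/7 + (((-80525 + 116192) - 246737)*(-206459))/7 = -9/7 + ((35667 - 246737)*(-206459))/7 = -9/7 + (-211070*(-206459))/7 = -9/7 + (⅐)*43577301130 = -9/7 + 43577301130/7 = 43577301121/7 ≈ 6.2253e+9)
f - 343961 = 43577301121/7 - 343961 = 43574893394/7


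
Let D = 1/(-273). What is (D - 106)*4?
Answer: -115756/273 ≈ -424.01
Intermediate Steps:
D = -1/273 ≈ -0.0036630
(D - 106)*4 = (-1/273 - 106)*4 = -28939/273*4 = -115756/273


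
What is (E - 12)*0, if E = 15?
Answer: 0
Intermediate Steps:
(E - 12)*0 = (15 - 12)*0 = 3*0 = 0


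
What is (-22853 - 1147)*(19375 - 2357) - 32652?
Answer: -408464652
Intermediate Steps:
(-22853 - 1147)*(19375 - 2357) - 32652 = -24000*17018 - 32652 = -408432000 - 32652 = -408464652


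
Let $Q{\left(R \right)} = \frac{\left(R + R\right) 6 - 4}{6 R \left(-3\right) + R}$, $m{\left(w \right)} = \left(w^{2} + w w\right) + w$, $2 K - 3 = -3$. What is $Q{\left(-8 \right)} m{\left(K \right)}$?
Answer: $0$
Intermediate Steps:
$K = 0$ ($K = \frac{3}{2} + \frac{1}{2} \left(-3\right) = \frac{3}{2} - \frac{3}{2} = 0$)
$m{\left(w \right)} = w + 2 w^{2}$ ($m{\left(w \right)} = \left(w^{2} + w^{2}\right) + w = 2 w^{2} + w = w + 2 w^{2}$)
$Q{\left(R \right)} = - \frac{-4 + 12 R}{17 R}$ ($Q{\left(R \right)} = \frac{2 R 6 - 4}{- 18 R + R} = \frac{12 R - 4}{\left(-17\right) R} = \left(-4 + 12 R\right) \left(- \frac{1}{17 R}\right) = - \frac{-4 + 12 R}{17 R}$)
$Q{\left(-8 \right)} m{\left(K \right)} = \frac{4 \left(1 - -24\right)}{17 \left(-8\right)} 0 \left(1 + 2 \cdot 0\right) = \frac{4}{17} \left(- \frac{1}{8}\right) \left(1 + 24\right) 0 \left(1 + 0\right) = \frac{4}{17} \left(- \frac{1}{8}\right) 25 \cdot 0 \cdot 1 = \left(- \frac{25}{34}\right) 0 = 0$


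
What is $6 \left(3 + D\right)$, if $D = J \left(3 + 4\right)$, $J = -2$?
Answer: $-66$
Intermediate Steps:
$D = -14$ ($D = - 2 \left(3 + 4\right) = \left(-2\right) 7 = -14$)
$6 \left(3 + D\right) = 6 \left(3 - 14\right) = 6 \left(-11\right) = -66$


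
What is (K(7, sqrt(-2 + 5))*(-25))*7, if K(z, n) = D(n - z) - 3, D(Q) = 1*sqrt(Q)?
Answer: 525 - 175*sqrt(-7 + sqrt(3)) ≈ 525.0 - 401.66*I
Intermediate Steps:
D(Q) = sqrt(Q)
K(z, n) = -3 + sqrt(n - z) (K(z, n) = sqrt(n - z) - 3 = -3 + sqrt(n - z))
(K(7, sqrt(-2 + 5))*(-25))*7 = ((-3 + sqrt(sqrt(-2 + 5) - 1*7))*(-25))*7 = ((-3 + sqrt(sqrt(3) - 7))*(-25))*7 = ((-3 + sqrt(-7 + sqrt(3)))*(-25))*7 = (75 - 25*sqrt(-7 + sqrt(3)))*7 = 525 - 175*sqrt(-7 + sqrt(3))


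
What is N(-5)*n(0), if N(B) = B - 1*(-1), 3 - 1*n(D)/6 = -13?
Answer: -384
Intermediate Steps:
n(D) = 96 (n(D) = 18 - 6*(-13) = 18 + 78 = 96)
N(B) = 1 + B (N(B) = B + 1 = 1 + B)
N(-5)*n(0) = (1 - 5)*96 = -4*96 = -384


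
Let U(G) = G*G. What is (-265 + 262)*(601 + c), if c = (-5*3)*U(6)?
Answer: -183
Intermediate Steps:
U(G) = G**2
c = -540 (c = -5*3*6**2 = -15*36 = -540)
(-265 + 262)*(601 + c) = (-265 + 262)*(601 - 540) = -3*61 = -183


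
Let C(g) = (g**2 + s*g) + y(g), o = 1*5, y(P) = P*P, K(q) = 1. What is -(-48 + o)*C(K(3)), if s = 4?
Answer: 258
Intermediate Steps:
y(P) = P**2
o = 5
C(g) = 2*g**2 + 4*g (C(g) = (g**2 + 4*g) + g**2 = 2*g**2 + 4*g)
-(-48 + o)*C(K(3)) = -(-48 + 5)*2*1*(2 + 1) = -(-43)*2*1*3 = -(-43)*6 = -1*(-258) = 258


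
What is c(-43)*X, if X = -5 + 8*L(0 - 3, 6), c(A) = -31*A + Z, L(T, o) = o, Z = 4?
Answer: 57491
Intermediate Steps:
c(A) = 4 - 31*A (c(A) = -31*A + 4 = 4 - 31*A)
X = 43 (X = -5 + 8*6 = -5 + 48 = 43)
c(-43)*X = (4 - 31*(-43))*43 = (4 + 1333)*43 = 1337*43 = 57491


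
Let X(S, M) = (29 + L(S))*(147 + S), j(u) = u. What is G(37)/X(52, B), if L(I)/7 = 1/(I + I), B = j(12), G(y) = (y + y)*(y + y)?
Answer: 569504/601577 ≈ 0.94668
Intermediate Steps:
G(y) = 4*y² (G(y) = (2*y)*(2*y) = 4*y²)
B = 12
L(I) = 7/(2*I) (L(I) = 7/(I + I) = 7/((2*I)) = 7*(1/(2*I)) = 7/(2*I))
X(S, M) = (29 + 7/(2*S))*(147 + S)
G(37)/X(52, B) = (4*37²)/(((½)*(1029 + 52*(8533 + 58*52))/52)) = (4*1369)/(((½)*(1/52)*(1029 + 52*(8533 + 3016)))) = 5476/(((½)*(1/52)*(1029 + 52*11549))) = 5476/(((½)*(1/52)*(1029 + 600548))) = 5476/(((½)*(1/52)*601577)) = 5476/(601577/104) = 5476*(104/601577) = 569504/601577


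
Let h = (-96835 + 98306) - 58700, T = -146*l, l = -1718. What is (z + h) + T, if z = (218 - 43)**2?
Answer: 224224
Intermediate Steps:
T = 250828 (T = -146*(-1718) = 250828)
z = 30625 (z = 175**2 = 30625)
h = -57229 (h = 1471 - 58700 = -57229)
(z + h) + T = (30625 - 57229) + 250828 = -26604 + 250828 = 224224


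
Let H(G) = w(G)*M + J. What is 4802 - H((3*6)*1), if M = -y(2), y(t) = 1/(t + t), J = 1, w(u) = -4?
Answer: 4800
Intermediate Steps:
y(t) = 1/(2*t)
M = -1/4 (M = -1/(2*2) = -1*1/4 = -1/4 ≈ -0.25000)
H(G) = 2 (H(G) = -4*(-1/4) + 1 = 1 + 1 = 2)
4802 - H((3*6)*1) = 4802 - 1*2 = 4802 - 2 = 4800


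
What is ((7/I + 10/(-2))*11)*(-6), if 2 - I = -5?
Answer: 264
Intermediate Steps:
I = 7 (I = 2 - 1*(-5) = 2 + 5 = 7)
((7/I + 10/(-2))*11)*(-6) = ((7/7 + 10/(-2))*11)*(-6) = ((7*(⅐) + 10*(-½))*11)*(-6) = ((1 - 5)*11)*(-6) = -4*11*(-6) = -44*(-6) = 264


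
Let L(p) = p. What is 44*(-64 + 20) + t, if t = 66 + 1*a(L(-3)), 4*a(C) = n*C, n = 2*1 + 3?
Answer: -7495/4 ≈ -1873.8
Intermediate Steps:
n = 5 (n = 2 + 3 = 5)
a(C) = 5*C/4 (a(C) = (5*C)/4 = 5*C/4)
t = 249/4 (t = 66 + 1*((5/4)*(-3)) = 66 + 1*(-15/4) = 66 - 15/4 = 249/4 ≈ 62.250)
44*(-64 + 20) + t = 44*(-64 + 20) + 249/4 = 44*(-44) + 249/4 = -1936 + 249/4 = -7495/4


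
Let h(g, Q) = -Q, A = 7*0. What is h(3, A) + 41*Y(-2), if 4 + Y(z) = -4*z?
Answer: 164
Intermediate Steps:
A = 0
Y(z) = -4 - 4*z
h(3, A) + 41*Y(-2) = -1*0 + 41*(-4 - 4*(-2)) = 0 + 41*(-4 + 8) = 0 + 41*4 = 0 + 164 = 164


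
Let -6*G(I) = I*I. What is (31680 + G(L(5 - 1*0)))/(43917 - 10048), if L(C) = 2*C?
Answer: 94990/101607 ≈ 0.93488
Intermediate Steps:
G(I) = -I²/6 (G(I) = -I*I/6 = -I²/6)
(31680 + G(L(5 - 1*0)))/(43917 - 10048) = (31680 - 4*(5 - 1*0)²/6)/(43917 - 10048) = (31680 - 4*(5 + 0)²/6)/33869 = (31680 - (2*5)²/6)*(1/33869) = (31680 - ⅙*10²)*(1/33869) = (31680 - ⅙*100)*(1/33869) = (31680 - 50/3)*(1/33869) = (94990/3)*(1/33869) = 94990/101607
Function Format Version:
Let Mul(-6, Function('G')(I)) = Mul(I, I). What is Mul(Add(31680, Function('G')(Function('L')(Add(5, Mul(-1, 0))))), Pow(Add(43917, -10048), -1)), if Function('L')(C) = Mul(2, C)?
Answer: Rational(94990, 101607) ≈ 0.93488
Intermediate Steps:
Function('G')(I) = Mul(Rational(-1, 6), Pow(I, 2)) (Function('G')(I) = Mul(Rational(-1, 6), Mul(I, I)) = Mul(Rational(-1, 6), Pow(I, 2)))
Mul(Add(31680, Function('G')(Function('L')(Add(5, Mul(-1, 0))))), Pow(Add(43917, -10048), -1)) = Mul(Add(31680, Mul(Rational(-1, 6), Pow(Mul(2, Add(5, Mul(-1, 0))), 2))), Pow(Add(43917, -10048), -1)) = Mul(Add(31680, Mul(Rational(-1, 6), Pow(Mul(2, Add(5, 0)), 2))), Pow(33869, -1)) = Mul(Add(31680, Mul(Rational(-1, 6), Pow(Mul(2, 5), 2))), Rational(1, 33869)) = Mul(Add(31680, Mul(Rational(-1, 6), Pow(10, 2))), Rational(1, 33869)) = Mul(Add(31680, Mul(Rational(-1, 6), 100)), Rational(1, 33869)) = Mul(Add(31680, Rational(-50, 3)), Rational(1, 33869)) = Mul(Rational(94990, 3), Rational(1, 33869)) = Rational(94990, 101607)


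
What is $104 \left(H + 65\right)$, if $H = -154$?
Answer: $-9256$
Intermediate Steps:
$104 \left(H + 65\right) = 104 \left(-154 + 65\right) = 104 \left(-89\right) = -9256$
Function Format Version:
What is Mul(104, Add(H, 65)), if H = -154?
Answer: -9256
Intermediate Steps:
Mul(104, Add(H, 65)) = Mul(104, Add(-154, 65)) = Mul(104, -89) = -9256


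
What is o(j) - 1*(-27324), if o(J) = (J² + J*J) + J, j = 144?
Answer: 68940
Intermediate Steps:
o(J) = J + 2*J² (o(J) = (J² + J²) + J = 2*J² + J = J + 2*J²)
o(j) - 1*(-27324) = 144*(1 + 2*144) - 1*(-27324) = 144*(1 + 288) + 27324 = 144*289 + 27324 = 41616 + 27324 = 68940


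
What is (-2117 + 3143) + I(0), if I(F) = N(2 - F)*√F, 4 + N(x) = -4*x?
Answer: 1026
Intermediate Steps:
N(x) = -4 - 4*x
I(F) = √F*(-12 + 4*F) (I(F) = (-4 - 4*(2 - F))*√F = (-4 + (-8 + 4*F))*√F = (-12 + 4*F)*√F = √F*(-12 + 4*F))
(-2117 + 3143) + I(0) = (-2117 + 3143) + 4*√0*(-3 + 0) = 1026 + 4*0*(-3) = 1026 + 0 = 1026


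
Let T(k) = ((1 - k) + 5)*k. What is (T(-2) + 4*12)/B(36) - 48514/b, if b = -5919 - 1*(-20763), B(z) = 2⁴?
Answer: -9413/7422 ≈ -1.2683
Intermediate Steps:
T(k) = k*(6 - k) (T(k) = (6 - k)*k = k*(6 - k))
B(z) = 16
b = 14844 (b = -5919 + 20763 = 14844)
(T(-2) + 4*12)/B(36) - 48514/b = (-2*(6 - 1*(-2)) + 4*12)/16 - 48514/14844 = (-2*(6 + 2) + 48)*(1/16) - 48514*1/14844 = (-2*8 + 48)*(1/16) - 24257/7422 = (-16 + 48)*(1/16) - 24257/7422 = 32*(1/16) - 24257/7422 = 2 - 24257/7422 = -9413/7422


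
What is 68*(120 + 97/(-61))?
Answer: 491164/61 ≈ 8051.9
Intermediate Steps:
68*(120 + 97/(-61)) = 68*(120 + 97*(-1/61)) = 68*(120 - 97/61) = 68*(7223/61) = 491164/61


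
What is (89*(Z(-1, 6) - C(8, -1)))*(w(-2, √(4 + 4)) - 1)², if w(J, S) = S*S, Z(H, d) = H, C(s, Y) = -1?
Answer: 0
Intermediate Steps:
w(J, S) = S²
(89*(Z(-1, 6) - C(8, -1)))*(w(-2, √(4 + 4)) - 1)² = (89*(-1 - 1*(-1)))*((√(4 + 4))² - 1)² = (89*(-1 + 1))*((√8)² - 1)² = (89*0)*((2*√2)² - 1)² = 0*(8 - 1)² = 0*7² = 0*49 = 0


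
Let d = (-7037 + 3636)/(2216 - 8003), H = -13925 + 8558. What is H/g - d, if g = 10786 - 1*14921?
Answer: 16995694/23929245 ≈ 0.71025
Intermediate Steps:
H = -5367
g = -4135 (g = 10786 - 14921 = -4135)
d = 3401/5787 (d = -3401/(-5787) = -3401*(-1/5787) = 3401/5787 ≈ 0.58770)
H/g - d = -5367/(-4135) - 1*3401/5787 = -5367*(-1/4135) - 3401/5787 = 5367/4135 - 3401/5787 = 16995694/23929245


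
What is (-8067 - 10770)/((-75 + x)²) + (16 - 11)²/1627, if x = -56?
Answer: -30218774/27920947 ≈ -1.0823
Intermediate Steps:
(-8067 - 10770)/((-75 + x)²) + (16 - 11)²/1627 = (-8067 - 10770)/((-75 - 56)²) + (16 - 11)²/1627 = -18837/((-131)²) + 5²*(1/1627) = -18837/17161 + 25*(1/1627) = -18837*1/17161 + 25/1627 = -18837/17161 + 25/1627 = -30218774/27920947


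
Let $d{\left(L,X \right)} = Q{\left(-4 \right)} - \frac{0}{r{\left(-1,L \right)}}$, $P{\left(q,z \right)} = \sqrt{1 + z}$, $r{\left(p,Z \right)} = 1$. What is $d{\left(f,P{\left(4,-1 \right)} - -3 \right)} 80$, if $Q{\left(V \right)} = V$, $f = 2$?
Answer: $-320$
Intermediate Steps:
$d{\left(L,X \right)} = -4$ ($d{\left(L,X \right)} = -4 - \frac{0}{1} = -4 - 0 \cdot 1 = -4 - 0 = -4 + 0 = -4$)
$d{\left(f,P{\left(4,-1 \right)} - -3 \right)} 80 = \left(-4\right) 80 = -320$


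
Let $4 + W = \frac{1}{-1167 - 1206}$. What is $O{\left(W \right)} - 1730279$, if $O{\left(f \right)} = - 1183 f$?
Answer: $- \frac{584960264}{339} \approx -1.7255 \cdot 10^{6}$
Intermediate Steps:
$W = - \frac{9493}{2373}$ ($W = -4 + \frac{1}{-1167 - 1206} = -4 + \frac{1}{-2373} = -4 - \frac{1}{2373} = - \frac{9493}{2373} \approx -4.0004$)
$O{\left(W \right)} - 1730279 = \left(-1183\right) \left(- \frac{9493}{2373}\right) - 1730279 = \frac{1604317}{339} - 1730279 = - \frac{584960264}{339}$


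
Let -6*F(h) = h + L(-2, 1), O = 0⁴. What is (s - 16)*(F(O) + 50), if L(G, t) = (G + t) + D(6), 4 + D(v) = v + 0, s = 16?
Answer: 0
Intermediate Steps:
D(v) = -4 + v (D(v) = -4 + (v + 0) = -4 + v)
O = 0
L(G, t) = 2 + G + t (L(G, t) = (G + t) + (-4 + 6) = (G + t) + 2 = 2 + G + t)
F(h) = -⅙ - h/6 (F(h) = -(h + (2 - 2 + 1))/6 = -(h + 1)/6 = -(1 + h)/6 = -⅙ - h/6)
(s - 16)*(F(O) + 50) = (16 - 16)*((-⅙ - ⅙*0) + 50) = 0*((-⅙ + 0) + 50) = 0*(-⅙ + 50) = 0*(299/6) = 0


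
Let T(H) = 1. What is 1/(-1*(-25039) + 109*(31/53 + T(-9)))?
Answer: 53/1336223 ≈ 3.9664e-5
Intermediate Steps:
1/(-1*(-25039) + 109*(31/53 + T(-9))) = 1/(-1*(-25039) + 109*(31/53 + 1)) = 1/(25039 + 109*(31*(1/53) + 1)) = 1/(25039 + 109*(31/53 + 1)) = 1/(25039 + 109*(84/53)) = 1/(25039 + 9156/53) = 1/(1336223/53) = 53/1336223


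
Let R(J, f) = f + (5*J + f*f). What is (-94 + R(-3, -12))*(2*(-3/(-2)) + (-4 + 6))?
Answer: 115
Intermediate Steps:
R(J, f) = f + f² + 5*J (R(J, f) = f + (5*J + f²) = f + (f² + 5*J) = f + f² + 5*J)
(-94 + R(-3, -12))*(2*(-3/(-2)) + (-4 + 6)) = (-94 + (-12 + (-12)² + 5*(-3)))*(2*(-3/(-2)) + (-4 + 6)) = (-94 + (-12 + 144 - 15))*(2*(-3*(-½)) + 2) = (-94 + 117)*(2*(3/2) + 2) = 23*(3 + 2) = 23*5 = 115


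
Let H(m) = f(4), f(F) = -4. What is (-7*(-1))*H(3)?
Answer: -28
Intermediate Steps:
H(m) = -4
(-7*(-1))*H(3) = -7*(-1)*(-4) = 7*(-4) = -28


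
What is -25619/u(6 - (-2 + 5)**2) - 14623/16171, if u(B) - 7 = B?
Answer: -414343341/64684 ≈ -6405.7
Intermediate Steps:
u(B) = 7 + B
-25619/u(6 - (-2 + 5)**2) - 14623/16171 = -25619/(7 + (6 - (-2 + 5)**2)) - 14623/16171 = -25619/(7 + (6 - 1*3**2)) - 14623*1/16171 = -25619/(7 + (6 - 1*9)) - 14623/16171 = -25619/(7 + (6 - 9)) - 14623/16171 = -25619/(7 - 3) - 14623/16171 = -25619/4 - 14623/16171 = -414343341/64684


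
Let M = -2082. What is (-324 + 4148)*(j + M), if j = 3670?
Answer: 6072512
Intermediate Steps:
(-324 + 4148)*(j + M) = (-324 + 4148)*(3670 - 2082) = 3824*1588 = 6072512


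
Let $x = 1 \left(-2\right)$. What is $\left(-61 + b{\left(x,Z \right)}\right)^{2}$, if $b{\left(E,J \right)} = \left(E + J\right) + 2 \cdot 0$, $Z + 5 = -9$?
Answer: $5929$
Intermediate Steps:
$Z = -14$ ($Z = -5 - 9 = -14$)
$x = -2$
$b{\left(E,J \right)} = E + J$ ($b{\left(E,J \right)} = \left(E + J\right) + 0 = E + J$)
$\left(-61 + b{\left(x,Z \right)}\right)^{2} = \left(-61 - 16\right)^{2} = \left(-77\right)^{2} = 5929$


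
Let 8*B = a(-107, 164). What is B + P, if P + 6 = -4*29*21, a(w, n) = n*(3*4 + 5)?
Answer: -4187/2 ≈ -2093.5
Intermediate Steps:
a(w, n) = 17*n (a(w, n) = n*(12 + 5) = n*17 = 17*n)
B = 697/2 (B = (17*164)/8 = (⅛)*2788 = 697/2 ≈ 348.50)
P = -2442 (P = -6 - 4*29*21 = -6 - 116*21 = -6 - 2436 = -2442)
B + P = 697/2 - 2442 = -4187/2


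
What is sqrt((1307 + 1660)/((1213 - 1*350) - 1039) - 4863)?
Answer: I*sqrt(9447405)/44 ≈ 69.856*I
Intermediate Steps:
sqrt((1307 + 1660)/((1213 - 1*350) - 1039) - 4863) = sqrt(2967/((1213 - 350) - 1039) - 4863) = sqrt(2967/(863 - 1039) - 4863) = sqrt(2967/(-176) - 4863) = sqrt(2967*(-1/176) - 4863) = sqrt(-2967/176 - 4863) = sqrt(-858855/176) = I*sqrt(9447405)/44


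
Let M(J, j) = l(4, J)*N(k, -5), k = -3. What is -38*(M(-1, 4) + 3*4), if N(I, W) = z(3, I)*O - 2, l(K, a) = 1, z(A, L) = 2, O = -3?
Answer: -152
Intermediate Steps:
N(I, W) = -8 (N(I, W) = 2*(-3) - 2 = -6 - 2 = -8)
M(J, j) = -8 (M(J, j) = 1*(-8) = -8)
-38*(M(-1, 4) + 3*4) = -38*(-8 + 3*4) = -38*(-8 + 12) = -38*4 = -152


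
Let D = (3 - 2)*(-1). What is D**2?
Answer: 1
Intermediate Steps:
D = -1 (D = 1*(-1) = -1)
D**2 = (-1)**2 = 1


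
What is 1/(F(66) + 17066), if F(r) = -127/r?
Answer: 66/1126229 ≈ 5.8603e-5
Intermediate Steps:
1/(F(66) + 17066) = 1/(-127/66 + 17066) = 1/(1126229/66) = 66/1126229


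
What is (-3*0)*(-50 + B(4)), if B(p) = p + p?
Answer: 0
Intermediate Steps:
B(p) = 2*p
(-3*0)*(-50 + B(4)) = (-3*0)*(-50 + 2*4) = 0*(-50 + 8) = 0*(-42) = 0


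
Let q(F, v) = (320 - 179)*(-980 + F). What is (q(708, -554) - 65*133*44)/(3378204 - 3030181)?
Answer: -418732/348023 ≈ -1.2032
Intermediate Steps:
q(F, v) = -138180 + 141*F (q(F, v) = 141*(-980 + F) = -138180 + 141*F)
(q(708, -554) - 65*133*44)/(3378204 - 3030181) = ((-138180 + 141*708) - 65*133*44)/(3378204 - 3030181) = ((-138180 + 99828) - 8645*44)/348023 = (-38352 - 380380)*(1/348023) = -418732*1/348023 = -418732/348023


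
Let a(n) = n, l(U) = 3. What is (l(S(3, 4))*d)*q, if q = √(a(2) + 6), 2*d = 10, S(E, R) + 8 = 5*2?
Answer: 30*√2 ≈ 42.426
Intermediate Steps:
S(E, R) = 2 (S(E, R) = -8 + 5*2 = -8 + 10 = 2)
d = 5 (d = (½)*10 = 5)
q = 2*√2 (q = √(2 + 6) = √8 = 2*√2 ≈ 2.8284)
(l(S(3, 4))*d)*q = (3*5)*(2*√2) = 15*(2*√2) = 30*√2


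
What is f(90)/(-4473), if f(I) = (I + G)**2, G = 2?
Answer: -8464/4473 ≈ -1.8922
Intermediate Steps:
f(I) = (2 + I)**2 (f(I) = (I + 2)**2 = (2 + I)**2)
f(90)/(-4473) = (2 + 90)**2/(-4473) = 92**2*(-1/4473) = 8464*(-1/4473) = -8464/4473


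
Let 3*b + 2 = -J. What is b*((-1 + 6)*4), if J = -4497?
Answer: 89900/3 ≈ 29967.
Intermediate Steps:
b = 4495/3 (b = -⅔ + (-1*(-4497))/3 = -⅔ + (⅓)*4497 = -⅔ + 1499 = 4495/3 ≈ 1498.3)
b*((-1 + 6)*4) = 4495*((-1 + 6)*4)/3 = 4495*(5*4)/3 = (4495/3)*20 = 89900/3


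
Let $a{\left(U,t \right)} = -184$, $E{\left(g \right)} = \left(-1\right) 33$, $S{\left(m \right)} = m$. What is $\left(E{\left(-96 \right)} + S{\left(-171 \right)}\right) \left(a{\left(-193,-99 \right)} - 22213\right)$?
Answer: $4568988$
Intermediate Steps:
$E{\left(g \right)} = -33$
$\left(E{\left(-96 \right)} + S{\left(-171 \right)}\right) \left(a{\left(-193,-99 \right)} - 22213\right) = \left(-33 - 171\right) \left(-184 - 22213\right) = \left(-204\right) \left(-22397\right) = 4568988$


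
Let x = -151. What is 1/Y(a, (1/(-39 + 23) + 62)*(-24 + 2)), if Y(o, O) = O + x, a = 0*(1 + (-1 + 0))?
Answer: -8/12109 ≈ -0.00066067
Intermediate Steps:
a = 0 (a = 0*(1 - 1) = 0*0 = 0)
Y(o, O) = -151 + O (Y(o, O) = O - 151 = -151 + O)
1/Y(a, (1/(-39 + 23) + 62)*(-24 + 2)) = 1/(-151 + (1/(-39 + 23) + 62)*(-24 + 2)) = 1/(-151 + (1/(-16) + 62)*(-22)) = 1/(-151 + (-1/16 + 62)*(-22)) = 1/(-151 + (991/16)*(-22)) = 1/(-151 - 10901/8) = 1/(-12109/8) = -8/12109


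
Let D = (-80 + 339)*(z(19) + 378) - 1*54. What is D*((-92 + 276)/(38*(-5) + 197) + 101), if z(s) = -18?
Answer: 83028726/7 ≈ 1.1861e+7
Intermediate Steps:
D = 93186 (D = (-80 + 339)*(-18 + 378) - 1*54 = 259*360 - 54 = 93240 - 54 = 93186)
D*((-92 + 276)/(38*(-5) + 197) + 101) = 93186*((-92 + 276)/(38*(-5) + 197) + 101) = 93186*(184/(-190 + 197) + 101) = 93186*(184/7 + 101) = 93186*(891/7) = 83028726/7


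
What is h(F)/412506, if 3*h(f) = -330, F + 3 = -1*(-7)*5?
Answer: -55/206253 ≈ -0.00026666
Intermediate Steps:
F = 32 (F = -3 - 1*(-7)*5 = -3 + 7*5 = -3 + 35 = 32)
h(f) = -110 (h(f) = (⅓)*(-330) = -110)
h(F)/412506 = -110/412506 = -110*1/412506 = -55/206253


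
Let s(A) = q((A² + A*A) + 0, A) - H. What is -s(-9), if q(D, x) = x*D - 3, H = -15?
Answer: 1446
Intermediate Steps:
q(D, x) = -3 + D*x (q(D, x) = D*x - 3 = -3 + D*x)
s(A) = 12 + 2*A³ (s(A) = (-3 + ((A² + A*A) + 0)*A) - 1*(-15) = (-3 + ((A² + A²) + 0)*A) + 15 = (-3 + (2*A² + 0)*A) + 15 = (-3 + (2*A²)*A) + 15 = (-3 + 2*A³) + 15 = 12 + 2*A³)
-s(-9) = -(12 + 2*(-9)³) = -(12 + 2*(-729)) = -(12 - 1458) = -1*(-1446) = 1446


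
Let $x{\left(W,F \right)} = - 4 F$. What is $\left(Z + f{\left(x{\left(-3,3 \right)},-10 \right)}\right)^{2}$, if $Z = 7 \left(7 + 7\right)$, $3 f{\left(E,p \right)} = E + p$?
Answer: $\frac{73984}{9} \approx 8220.4$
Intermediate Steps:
$f{\left(E,p \right)} = \frac{E}{3} + \frac{p}{3}$ ($f{\left(E,p \right)} = \frac{E + p}{3} = \frac{E}{3} + \frac{p}{3}$)
$Z = 98$ ($Z = 7 \cdot 14 = 98$)
$\left(Z + f{\left(x{\left(-3,3 \right)},-10 \right)}\right)^{2} = \left(98 + \left(\frac{\left(-4\right) 3}{3} + \frac{1}{3} \left(-10\right)\right)\right)^{2} = \left(98 + \left(\frac{1}{3} \left(-12\right) - \frac{10}{3}\right)\right)^{2} = \left(98 - \frac{22}{3}\right)^{2} = \left(\frac{272}{3}\right)^{2} = \frac{73984}{9}$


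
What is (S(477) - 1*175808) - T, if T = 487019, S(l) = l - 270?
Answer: -662620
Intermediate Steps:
S(l) = -270 + l
(S(477) - 1*175808) - T = ((-270 + 477) - 1*175808) - 1*487019 = (207 - 175808) - 487019 = -175601 - 487019 = -662620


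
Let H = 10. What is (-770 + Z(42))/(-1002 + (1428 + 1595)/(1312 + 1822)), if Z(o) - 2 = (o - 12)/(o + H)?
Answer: 31266351/40784185 ≈ 0.76663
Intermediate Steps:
Z(o) = 2 + (-12 + o)/(10 + o) (Z(o) = 2 + (o - 12)/(o + 10) = 2 + (-12 + o)/(10 + o))
(-770 + Z(42))/(-1002 + (1428 + 1595)/(1312 + 1822)) = (-770 + (8 + 3*42)/(10 + 42))/(-1002 + (1428 + 1595)/(1312 + 1822)) = (-770 + (8 + 126)/52)/(-1002 + 3023/3134) = (-770 + (1/52)*134)/(-1002 + 3023*(1/3134)) = (-770 + 67/26)/(-1002 + 3023/3134) = -19953/(26*(-3137245/3134)) = -19953/26*(-3134/3137245) = 31266351/40784185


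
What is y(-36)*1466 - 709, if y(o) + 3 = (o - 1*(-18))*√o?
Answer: -5107 - 158328*I ≈ -5107.0 - 1.5833e+5*I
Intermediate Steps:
y(o) = -3 + √o*(18 + o) (y(o) = -3 + (o - 1*(-18))*√o = -3 + (o + 18)*√o = -3 + (18 + o)*√o = -3 + √o*(18 + o))
y(-36)*1466 - 709 = (-3 + (-36)^(3/2) + 18*√(-36))*1466 - 709 = (-3 - 216*I + 18*(6*I))*1466 - 709 = (-3 - 216*I + 108*I)*1466 - 709 = (-3 - 108*I)*1466 - 709 = (-4398 - 158328*I) - 709 = -5107 - 158328*I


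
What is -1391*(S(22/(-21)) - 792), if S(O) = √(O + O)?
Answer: 1101672 - 2782*I*√231/21 ≈ 1.1017e+6 - 2013.5*I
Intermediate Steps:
S(O) = √2*√O (S(O) = √(2*O) = √2*√O)
-1391*(S(22/(-21)) - 792) = -1391*(√2*√(22/(-21)) - 792) = -1391*(√2*√(22*(-1/21)) - 792) = -1391*(√2*√(-22/21) - 792) = -1391*(√2*(I*√462/21) - 792) = -1391*(2*I*√231/21 - 792) = -1391*(-792 + 2*I*√231/21) = 1101672 - 2782*I*√231/21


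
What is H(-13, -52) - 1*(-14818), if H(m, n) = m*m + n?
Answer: 14935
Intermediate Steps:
H(m, n) = n + m² (H(m, n) = m² + n = n + m²)
H(-13, -52) - 1*(-14818) = (-52 + (-13)²) - 1*(-14818) = (-52 + 169) + 14818 = 117 + 14818 = 14935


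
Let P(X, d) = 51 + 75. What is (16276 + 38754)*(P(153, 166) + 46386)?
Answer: 2559555360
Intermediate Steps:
P(X, d) = 126
(16276 + 38754)*(P(153, 166) + 46386) = (16276 + 38754)*(126 + 46386) = 55030*46512 = 2559555360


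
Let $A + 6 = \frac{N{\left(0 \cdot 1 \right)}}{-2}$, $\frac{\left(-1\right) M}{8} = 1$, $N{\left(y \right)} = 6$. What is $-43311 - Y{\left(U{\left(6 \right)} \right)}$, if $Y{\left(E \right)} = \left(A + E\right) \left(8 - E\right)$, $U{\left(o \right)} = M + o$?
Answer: $-43201$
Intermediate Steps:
$M = -8$ ($M = \left(-8\right) 1 = -8$)
$U{\left(o \right)} = -8 + o$
$A = -9$ ($A = -6 + \frac{6}{-2} = -6 + 6 \left(- \frac{1}{2}\right) = -6 - 3 = -9$)
$Y{\left(E \right)} = \left(-9 + E\right) \left(8 - E\right)$
$-43311 - Y{\left(U{\left(6 \right)} \right)} = -43311 - \left(-72 - \left(-8 + 6\right)^{2} + 17 \left(-8 + 6\right)\right) = -43311 - \left(-72 - \left(-2\right)^{2} + 17 \left(-2\right)\right) = -43311 - \left(-72 - 4 - 34\right) = -43311 - -110 = -43311 + 110 = -43201$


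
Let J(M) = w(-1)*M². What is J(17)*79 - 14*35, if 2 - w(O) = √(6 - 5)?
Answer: 22341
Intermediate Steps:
w(O) = 1 (w(O) = 2 - √(6 - 5) = 2 - √1 = 2 - 1*1 = 2 - 1 = 1)
J(M) = M² (J(M) = 1*M² = M²)
J(17)*79 - 14*35 = 17²*79 - 14*35 = 289*79 - 490 = 22831 - 490 = 22341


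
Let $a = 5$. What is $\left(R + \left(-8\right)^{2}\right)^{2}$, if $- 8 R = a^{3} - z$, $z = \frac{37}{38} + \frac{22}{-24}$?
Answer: $\frac{7787886001}{3326976} \approx 2340.8$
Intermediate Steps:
$z = \frac{13}{228}$ ($z = 37 \cdot \frac{1}{38} + 22 \left(- \frac{1}{24}\right) = \frac{37}{38} - \frac{11}{12} = \frac{13}{228} \approx 0.057018$)
$R = - \frac{28487}{1824}$ ($R = - \frac{5^{3} - \frac{13}{228}}{8} = - \frac{125 - \frac{13}{228}}{8} = \left(- \frac{1}{8}\right) \frac{28487}{228} = - \frac{28487}{1824} \approx -15.618$)
$\left(R + \left(-8\right)^{2}\right)^{2} = \left(- \frac{28487}{1824} + \left(-8\right)^{2}\right)^{2} = \left(- \frac{28487}{1824} + 64\right)^{2} = \left(\frac{88249}{1824}\right)^{2} = \frac{7787886001}{3326976}$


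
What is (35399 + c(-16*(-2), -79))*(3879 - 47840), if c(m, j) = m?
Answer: -1557582191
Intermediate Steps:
(35399 + c(-16*(-2), -79))*(3879 - 47840) = (35399 - 16*(-2))*(3879 - 47840) = (35399 + 32)*(-43961) = 35431*(-43961) = -1557582191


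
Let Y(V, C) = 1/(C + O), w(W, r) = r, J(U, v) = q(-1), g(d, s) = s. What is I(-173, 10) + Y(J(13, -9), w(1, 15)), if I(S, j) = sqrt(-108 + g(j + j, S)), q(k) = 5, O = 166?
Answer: 1/181 + I*sqrt(281) ≈ 0.0055249 + 16.763*I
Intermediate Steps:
J(U, v) = 5
I(S, j) = sqrt(-108 + S)
Y(V, C) = 1/(166 + C) (Y(V, C) = 1/(C + 166) = 1/(166 + C))
I(-173, 10) + Y(J(13, -9), w(1, 15)) = sqrt(-108 - 173) + 1/(166 + 15) = sqrt(-281) + 1/181 = I*sqrt(281) + 1/181 = 1/181 + I*sqrt(281)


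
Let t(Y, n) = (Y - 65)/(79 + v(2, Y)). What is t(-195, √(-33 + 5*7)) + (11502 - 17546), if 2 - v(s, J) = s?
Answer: -477736/79 ≈ -6047.3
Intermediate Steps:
v(s, J) = 2 - s
t(Y, n) = -65/79 + Y/79 (t(Y, n) = (Y - 65)/(79 + (2 - 1*2)) = (-65 + Y)/(79 + (2 - 2)) = (-65 + Y)/(79 + 0) = (-65 + Y)/79 = (-65 + Y)*(1/79) = -65/79 + Y/79)
t(-195, √(-33 + 5*7)) + (11502 - 17546) = (-65/79 + (1/79)*(-195)) + (11502 - 17546) = (-65/79 - 195/79) - 6044 = -260/79 - 6044 = -477736/79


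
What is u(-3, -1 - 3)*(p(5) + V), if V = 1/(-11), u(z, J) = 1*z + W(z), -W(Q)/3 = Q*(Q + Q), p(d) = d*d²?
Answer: -78318/11 ≈ -7119.8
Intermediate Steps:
p(d) = d³
W(Q) = -6*Q² (W(Q) = -3*Q*(Q + Q) = -3*Q*2*Q = -6*Q²)
u(z, J) = z - 6*z² (u(z, J) = 1*z - 6*z² = z - 6*z²)
V = -1/11 ≈ -0.090909
u(-3, -1 - 3)*(p(5) + V) = (-3*(1 - 6*(-3)))*(5³ - 1/11) = (-3*(1 + 18))*(125 - 1/11) = -3*19*(1374/11) = -57*1374/11 = -78318/11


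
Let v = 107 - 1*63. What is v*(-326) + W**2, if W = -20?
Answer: -13944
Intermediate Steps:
v = 44 (v = 107 - 63 = 44)
v*(-326) + W**2 = 44*(-326) + (-20)**2 = -14344 + 400 = -13944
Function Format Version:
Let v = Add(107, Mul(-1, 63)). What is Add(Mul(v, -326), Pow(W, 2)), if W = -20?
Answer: -13944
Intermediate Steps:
v = 44 (v = Add(107, -63) = 44)
Add(Mul(v, -326), Pow(W, 2)) = Add(Mul(44, -326), Pow(-20, 2)) = Add(-14344, 400) = -13944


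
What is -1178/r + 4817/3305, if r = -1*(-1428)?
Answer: 1492693/2359770 ≈ 0.63256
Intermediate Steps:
r = 1428
-1178/r + 4817/3305 = -1178/1428 + 4817/3305 = -1178*1/1428 + 4817*(1/3305) = -589/714 + 4817/3305 = 1492693/2359770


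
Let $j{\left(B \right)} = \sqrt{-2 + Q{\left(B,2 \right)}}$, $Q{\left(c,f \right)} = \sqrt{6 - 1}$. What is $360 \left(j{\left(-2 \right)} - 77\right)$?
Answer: $-27720 + 360 \sqrt{-2 + \sqrt{5}} \approx -27545.0$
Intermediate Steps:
$Q{\left(c,f \right)} = \sqrt{5}$
$j{\left(B \right)} = \sqrt{-2 + \sqrt{5}}$
$360 \left(j{\left(-2 \right)} - 77\right) = 360 \left(\sqrt{-2 + \sqrt{5}} - 77\right) = 360 \left(-77 + \sqrt{-2 + \sqrt{5}}\right) = -27720 + 360 \sqrt{-2 + \sqrt{5}}$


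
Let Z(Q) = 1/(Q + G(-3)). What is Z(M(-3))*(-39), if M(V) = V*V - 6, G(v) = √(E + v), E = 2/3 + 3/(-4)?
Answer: -1404/145 + 78*I*√111/145 ≈ -9.6828 + 5.6675*I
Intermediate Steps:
E = -1/12 (E = 2*(⅓) + 3*(-¼) = ⅔ - ¾ = -1/12 ≈ -0.083333)
G(v) = √(-1/12 + v)
M(V) = -6 + V² (M(V) = V² - 6 = -6 + V²)
Z(Q) = 1/(Q + I*√111/6) (Z(Q) = 1/(Q + √(-3 + 36*(-3))/6) = 1/(Q + √(-3 - 108)/6) = 1/(Q + √(-111)/6) = 1/(Q + (I*√111)/6) = 1/(Q + I*√111/6))
Z(M(-3))*(-39) = (6/(6*(-6 + (-3)²) + I*√111))*(-39) = (6/(6*(-6 + 9) + I*√111))*(-39) = (6/(6*3 + I*√111))*(-39) = (6/(18 + I*√111))*(-39) = -234/(18 + I*√111)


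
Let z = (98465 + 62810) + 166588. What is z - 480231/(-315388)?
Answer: 103404536075/315388 ≈ 3.2786e+5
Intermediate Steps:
z = 327863 (z = 161275 + 166588 = 327863)
z - 480231/(-315388) = 327863 - 480231/(-315388) = 327863 - 480231*(-1)/315388 = 327863 - 1*(-480231/315388) = 327863 + 480231/315388 = 103404536075/315388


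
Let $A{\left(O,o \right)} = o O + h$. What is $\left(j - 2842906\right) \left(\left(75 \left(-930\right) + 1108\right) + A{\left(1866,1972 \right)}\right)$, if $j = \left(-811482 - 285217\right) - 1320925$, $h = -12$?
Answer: $-18996289361940$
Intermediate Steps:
$j = -2417624$ ($j = -1096699 - 1320925 = -2417624$)
$A{\left(O,o \right)} = -12 + O o$ ($A{\left(O,o \right)} = o O - 12 = O o - 12 = -12 + O o$)
$\left(j - 2842906\right) \left(\left(75 \left(-930\right) + 1108\right) + A{\left(1866,1972 \right)}\right) = \left(-2417624 - 2842906\right) \left(\left(75 \left(-930\right) + 1108\right) + \left(-12 + 1866 \cdot 1972\right)\right) = - 5260530 \left(\left(-69750 + 1108\right) + \left(-12 + 3679752\right)\right) = - 5260530 \left(-68642 + 3679740\right) = \left(-5260530\right) 3611098 = -18996289361940$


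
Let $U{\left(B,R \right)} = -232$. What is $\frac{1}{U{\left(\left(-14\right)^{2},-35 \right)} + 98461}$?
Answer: $\frac{1}{98229} \approx 1.018 \cdot 10^{-5}$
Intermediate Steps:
$\frac{1}{U{\left(\left(-14\right)^{2},-35 \right)} + 98461} = \frac{1}{-232 + 98461} = \frac{1}{98229}$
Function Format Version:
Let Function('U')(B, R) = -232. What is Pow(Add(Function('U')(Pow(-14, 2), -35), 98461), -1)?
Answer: Rational(1, 98229) ≈ 1.0180e-5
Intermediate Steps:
Pow(Add(Function('U')(Pow(-14, 2), -35), 98461), -1) = Pow(Add(-232, 98461), -1) = Pow(98229, -1) = Rational(1, 98229)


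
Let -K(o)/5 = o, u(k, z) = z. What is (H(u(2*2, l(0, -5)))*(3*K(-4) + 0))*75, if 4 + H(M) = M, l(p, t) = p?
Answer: -18000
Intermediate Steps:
H(M) = -4 + M
K(o) = -5*o
(H(u(2*2, l(0, -5)))*(3*K(-4) + 0))*75 = ((-4 + 0)*(3*(-5*(-4)) + 0))*75 = -4*(3*20 + 0)*75 = -4*(60 + 0)*75 = -4*60*75 = -240*75 = -18000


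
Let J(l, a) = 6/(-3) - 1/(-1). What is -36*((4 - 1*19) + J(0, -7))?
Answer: 576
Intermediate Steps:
J(l, a) = -1 (J(l, a) = 6*(-1/3) - 1*(-1) = -2 + 1 = -1)
-36*((4 - 1*19) + J(0, -7)) = -36*((4 - 1*19) - 1) = -36*((4 - 19) - 1) = -36*(-15 - 1) = -36*(-16) = 576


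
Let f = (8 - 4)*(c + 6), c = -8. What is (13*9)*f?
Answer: -936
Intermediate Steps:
f = -8 (f = (8 - 4)*(-8 + 6) = 4*(-2) = -8)
(13*9)*f = (13*9)*(-8) = 117*(-8) = -936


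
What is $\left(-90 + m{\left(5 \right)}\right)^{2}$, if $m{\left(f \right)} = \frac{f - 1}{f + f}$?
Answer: $\frac{200704}{25} \approx 8028.2$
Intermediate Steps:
$m{\left(f \right)} = \frac{-1 + f}{2 f}$
$\left(-90 + m{\left(5 \right)}\right)^{2} = \left(-90 + \frac{-1 + 5}{2 \cdot 5}\right)^{2} = \left(-90 + \frac{1}{2} \cdot \frac{1}{5} \cdot 4\right)^{2} = \left(-90 + \frac{2}{5}\right)^{2} = \left(- \frac{448}{5}\right)^{2} = \frac{200704}{25}$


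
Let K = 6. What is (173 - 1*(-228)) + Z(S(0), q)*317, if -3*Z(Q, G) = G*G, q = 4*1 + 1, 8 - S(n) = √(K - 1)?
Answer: -6722/3 ≈ -2240.7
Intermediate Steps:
S(n) = 8 - √5 (S(n) = 8 - √(6 - 1) = 8 - √5)
q = 5 (q = 4 + 1 = 5)
Z(Q, G) = -G²/3 (Z(Q, G) = -G*G/3 = -G²/3)
(173 - 1*(-228)) + Z(S(0), q)*317 = (173 - 1*(-228)) - ⅓*5²*317 = (173 + 228) - ⅓*25*317 = 401 - 25/3*317 = 401 - 7925/3 = -6722/3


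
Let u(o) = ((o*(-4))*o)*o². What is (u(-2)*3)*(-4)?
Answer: 768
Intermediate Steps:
u(o) = -4*o⁴ (u(o) = ((-4*o)*o)*o² = (-4*o²)*o² = -4*o⁴)
(u(-2)*3)*(-4) = (-4*(-2)⁴*3)*(-4) = (-4*16*3)*(-4) = -64*3*(-4) = -192*(-4) = 768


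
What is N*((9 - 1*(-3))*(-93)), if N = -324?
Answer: 361584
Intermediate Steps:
N*((9 - 1*(-3))*(-93)) = -324*(9 - 1*(-3))*(-93) = -324*(9 + 3)*(-93) = -3888*(-93) = -324*(-1116) = 361584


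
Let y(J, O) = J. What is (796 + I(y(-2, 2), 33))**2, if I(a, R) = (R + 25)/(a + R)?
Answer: 611770756/961 ≈ 6.3660e+5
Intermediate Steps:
I(a, R) = (25 + R)/(R + a)
(796 + I(y(-2, 2), 33))**2 = (796 + (25 + 33)/(33 - 2))**2 = (796 + 58/31)**2 = (24734/31)**2 = 611770756/961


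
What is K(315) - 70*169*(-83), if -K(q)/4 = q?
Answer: 980630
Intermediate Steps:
K(q) = -4*q
K(315) - 70*169*(-83) = -4*315 - 70*169*(-83) = -1260 - 11830*(-83) = -1260 - 1*(-981890) = -1260 + 981890 = 980630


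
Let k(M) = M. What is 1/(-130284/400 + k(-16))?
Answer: -100/34171 ≈ -0.0029265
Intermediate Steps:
1/(-130284/400 + k(-16)) = 1/(-130284/400 - 16) = 1/(-282*231/200 - 16) = 1/(-32571/100 - 16) = 1/(-34171/100) = -100/34171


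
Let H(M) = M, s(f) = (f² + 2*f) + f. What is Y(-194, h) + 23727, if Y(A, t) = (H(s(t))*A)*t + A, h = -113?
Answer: 272513993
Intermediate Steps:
s(f) = f² + 3*f
Y(A, t) = A + A*t²*(3 + t) (Y(A, t) = ((t*(3 + t))*A)*t + A = (A*t*(3 + t))*t + A = A*t²*(3 + t) + A = A + A*t²*(3 + t))
Y(-194, h) + 23727 = -194*(1 + (-113)²*(3 - 113)) + 23727 = -194*(1 + 12769*(-110)) + 23727 = -194*(1 - 1404590) + 23727 = -194*(-1404589) + 23727 = 272490266 + 23727 = 272513993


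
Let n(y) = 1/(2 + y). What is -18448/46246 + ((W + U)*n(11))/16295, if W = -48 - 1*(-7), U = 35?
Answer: -1954104778/4898260705 ≈ -0.39894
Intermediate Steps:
W = -41 (W = -48 + 7 = -41)
-18448/46246 + ((W + U)*n(11))/16295 = -18448/46246 + ((-41 + 35)/(2 + 11))/16295 = -18448*1/46246 - 6/13*(1/16295) = -9224/23123 - 6*1/13*(1/16295) = -9224/23123 - 6/13*1/16295 = -9224/23123 - 6/211835 = -1954104778/4898260705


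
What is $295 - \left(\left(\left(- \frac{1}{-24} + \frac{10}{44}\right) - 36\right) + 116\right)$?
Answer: $\frac{56689}{264} \approx 214.73$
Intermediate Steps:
$295 - \left(\left(\left(- \frac{1}{-24} + \frac{10}{44}\right) - 36\right) + 116\right) = 295 - \left(\left(\left(\left(-1\right) \left(- \frac{1}{24}\right) + 10 \cdot \frac{1}{44}\right) - 36\right) + 116\right) = 295 - \left(\left(\left(\frac{1}{24} + \frac{5}{22}\right) - 36\right) + 116\right) = 295 - \left(\left(\frac{71}{264} - 36\right) + 116\right) = 295 - \left(- \frac{9433}{264} + 116\right) = 295 - \frac{21191}{264} = \frac{56689}{264}$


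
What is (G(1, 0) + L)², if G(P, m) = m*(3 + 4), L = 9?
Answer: 81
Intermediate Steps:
G(P, m) = 7*m (G(P, m) = m*7 = 7*m)
(G(1, 0) + L)² = (7*0 + 9)² = (0 + 9)² = 9² = 81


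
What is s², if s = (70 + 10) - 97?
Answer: 289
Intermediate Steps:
s = -17 (s = 80 - 97 = -17)
s² = (-17)² = 289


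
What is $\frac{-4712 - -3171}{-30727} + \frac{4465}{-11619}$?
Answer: $- \frac{119291176}{357017013} \approx -0.33413$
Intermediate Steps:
$\frac{-4712 - -3171}{-30727} + \frac{4465}{-11619} = \left(-4712 + 3171\right) \left(- \frac{1}{30727}\right) + 4465 \left(- \frac{1}{11619}\right) = \left(-1541\right) \left(- \frac{1}{30727}\right) - \frac{4465}{11619} = \frac{1541}{30727} - \frac{4465}{11619} = - \frac{119291176}{357017013}$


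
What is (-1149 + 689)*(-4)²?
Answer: -7360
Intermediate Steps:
(-1149 + 689)*(-4)² = -460*16 = -7360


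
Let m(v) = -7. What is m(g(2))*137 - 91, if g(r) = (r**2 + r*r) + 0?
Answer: -1050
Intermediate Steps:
g(r) = 2*r**2 (g(r) = (r**2 + r**2) + 0 = 2*r**2 + 0 = 2*r**2)
m(g(2))*137 - 91 = -7*137 - 91 = -959 - 91 = -1050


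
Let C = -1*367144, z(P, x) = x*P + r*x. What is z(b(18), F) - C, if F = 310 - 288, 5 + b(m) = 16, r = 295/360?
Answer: 13226545/36 ≈ 3.6740e+5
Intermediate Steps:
r = 59/72 (r = 295*(1/360) = 59/72 ≈ 0.81944)
b(m) = 11 (b(m) = -5 + 16 = 11)
F = 22
z(P, x) = 59*x/72 + P*x (z(P, x) = x*P + 59*x/72 = P*x + 59*x/72 = 59*x/72 + P*x)
C = -367144
z(b(18), F) - C = (1/72)*22*(59 + 72*11) - 1*(-367144) = (1/72)*22*(59 + 792) + 367144 = (1/72)*22*851 + 367144 = 9361/36 + 367144 = 13226545/36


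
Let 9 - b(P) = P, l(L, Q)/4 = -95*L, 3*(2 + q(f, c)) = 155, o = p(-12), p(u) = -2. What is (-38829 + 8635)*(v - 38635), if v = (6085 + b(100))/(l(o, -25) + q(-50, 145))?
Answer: 2832995318002/2429 ≈ 1.1663e+9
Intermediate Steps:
o = -2
q(f, c) = 149/3 (q(f, c) = -2 + (⅓)*155 = -2 + 155/3 = 149/3)
l(L, Q) = -380*L (l(L, Q) = 4*(-95*L) = -380*L)
b(P) = 9 - P
v = 17982/2429 (v = (6085 + (9 - 1*100))/(-380*(-2) + 149/3) = (6085 + (9 - 100))/(760 + 149/3) = (6085 - 91)/(2429/3) = 5994*(3/2429) = 17982/2429 ≈ 7.4030)
(-38829 + 8635)*(v - 38635) = (-38829 + 8635)*(17982/2429 - 38635) = -30194*(-93826433/2429) = 2832995318002/2429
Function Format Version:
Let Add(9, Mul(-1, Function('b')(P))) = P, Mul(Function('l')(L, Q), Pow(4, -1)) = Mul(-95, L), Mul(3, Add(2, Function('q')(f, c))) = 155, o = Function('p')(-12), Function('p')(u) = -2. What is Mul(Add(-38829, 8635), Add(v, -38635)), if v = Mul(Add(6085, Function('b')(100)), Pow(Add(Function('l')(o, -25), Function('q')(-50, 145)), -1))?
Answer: Rational(2832995318002, 2429) ≈ 1.1663e+9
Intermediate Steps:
o = -2
Function('q')(f, c) = Rational(149, 3) (Function('q')(f, c) = Add(-2, Mul(Rational(1, 3), 155)) = Add(-2, Rational(155, 3)) = Rational(149, 3))
Function('l')(L, Q) = Mul(-380, L) (Function('l')(L, Q) = Mul(4, Mul(-95, L)) = Mul(-380, L))
Function('b')(P) = Add(9, Mul(-1, P))
v = Rational(17982, 2429) (v = Mul(Add(6085, Add(9, Mul(-1, 100))), Pow(Add(Mul(-380, -2), Rational(149, 3)), -1)) = Mul(Add(6085, Add(9, -100)), Pow(Add(760, Rational(149, 3)), -1)) = Mul(Add(6085, -91), Pow(Rational(2429, 3), -1)) = Mul(5994, Rational(3, 2429)) = Rational(17982, 2429) ≈ 7.4030)
Mul(Add(-38829, 8635), Add(v, -38635)) = Mul(Add(-38829, 8635), Add(Rational(17982, 2429), -38635)) = Mul(-30194, Rational(-93826433, 2429)) = Rational(2832995318002, 2429)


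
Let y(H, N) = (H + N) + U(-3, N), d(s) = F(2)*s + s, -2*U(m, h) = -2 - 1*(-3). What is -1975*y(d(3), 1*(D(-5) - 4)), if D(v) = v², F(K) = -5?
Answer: -33575/2 ≈ -16788.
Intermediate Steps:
U(m, h) = -½ (U(m, h) = -(-2 - 1*(-3))/2 = -(-2 + 3)/2 = -½*1 = -½)
d(s) = -4*s (d(s) = -5*s + s = -4*s)
y(H, N) = -½ + H + N (y(H, N) = (H + N) - ½ = -½ + H + N)
-1975*y(d(3), 1*(D(-5) - 4)) = -1975*(-½ - 4*3 + 1*((-5)² - 4)) = -1975*(-½ - 12 + 1*(25 - 4)) = -1975*(-½ - 12 + 1*21) = -1975*(-½ - 12 + 21) = -1975*17/2 = -33575/2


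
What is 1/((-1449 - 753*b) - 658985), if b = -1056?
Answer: 1/134734 ≈ 7.4220e-6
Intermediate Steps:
1/((-1449 - 753*b) - 658985) = 1/((-1449 - 753*(-1056)) - 658985) = 1/((-1449 + 795168) - 658985) = 1/(793719 - 658985) = 1/134734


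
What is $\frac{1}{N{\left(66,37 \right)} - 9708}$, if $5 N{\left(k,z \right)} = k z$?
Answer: $- \frac{5}{46098} \approx -0.00010846$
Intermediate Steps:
$N{\left(k,z \right)} = \frac{k z}{5}$
$\frac{1}{N{\left(66,37 \right)} - 9708} = \frac{1}{\frac{1}{5} \cdot 66 \cdot 37 - 9708} = \frac{1}{\frac{2442}{5} - 9708} = \frac{1}{- \frac{46098}{5}} = - \frac{5}{46098}$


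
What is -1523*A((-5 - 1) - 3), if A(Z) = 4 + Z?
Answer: 7615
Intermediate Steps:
-1523*A((-5 - 1) - 3) = -1523*(4 + ((-5 - 1) - 3)) = -1523*(4 + (-6 - 3)) = -1523*(4 - 9) = -1523*(-5) = 7615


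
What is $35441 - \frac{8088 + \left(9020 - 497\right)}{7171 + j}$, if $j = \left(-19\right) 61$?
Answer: $\frac{71018227}{2004} \approx 35438.0$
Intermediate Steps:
$j = -1159$
$35441 - \frac{8088 + \left(9020 - 497\right)}{7171 + j} = 35441 - \frac{8088 + \left(9020 - 497\right)}{7171 - 1159} = 35441 - \frac{8088 + \left(9020 - 497\right)}{6012} = 35441 - \left(8088 + 8523\right) \frac{1}{6012} = 35441 - 16611 \cdot \frac{1}{6012} = 35441 - \frac{5537}{2004} = \frac{71018227}{2004}$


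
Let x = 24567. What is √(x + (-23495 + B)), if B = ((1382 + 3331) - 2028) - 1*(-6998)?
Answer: 3*√1195 ≈ 103.71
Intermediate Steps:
B = 9683 (B = (4713 - 2028) + 6998 = 2685 + 6998 = 9683)
√(x + (-23495 + B)) = √(24567 + (-23495 + 9683)) = √(24567 - 13812) = √10755 = 3*√1195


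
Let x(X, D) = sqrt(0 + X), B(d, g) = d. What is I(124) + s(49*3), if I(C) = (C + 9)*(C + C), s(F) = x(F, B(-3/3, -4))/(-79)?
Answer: 32984 - 7*sqrt(3)/79 ≈ 32984.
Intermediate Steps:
x(X, D) = sqrt(X)
s(F) = -sqrt(F)/79 (s(F) = sqrt(F)/(-79) = sqrt(F)*(-1/79) = -sqrt(F)/79)
I(C) = 2*C*(9 + C) (I(C) = (9 + C)*(2*C) = 2*C*(9 + C))
I(124) + s(49*3) = 2*124*(9 + 124) - 7*sqrt(3)/79 = 2*124*133 - 7*sqrt(3)/79 = 32984 - 7*sqrt(3)/79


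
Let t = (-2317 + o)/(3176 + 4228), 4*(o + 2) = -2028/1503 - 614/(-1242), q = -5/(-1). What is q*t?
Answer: -4810373975/3071386512 ≈ -1.5662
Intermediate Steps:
q = 5 (q = -5*(-1) = 5)
o = -918319/414828 (o = -2 + (-2028/1503 - 614/(-1242))/4 = -2 + (-2028*1/1503 - 614*(-1/1242))/4 = -2 + (-676/501 + 307/621)/4 = -2 + (1/4)*(-88663/103707) = -2 - 88663/414828 = -918319/414828 ≈ -2.2137)
t = -962074795/3071386512 (t = (-2317 - 918319/414828)/(3176 + 4228) = -962074795/414828/7404 = -962074795/414828*1/7404 = -962074795/3071386512 ≈ -0.31324)
q*t = 5*(-962074795/3071386512) = -4810373975/3071386512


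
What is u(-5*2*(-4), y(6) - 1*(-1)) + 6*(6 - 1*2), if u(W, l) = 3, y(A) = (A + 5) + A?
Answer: 27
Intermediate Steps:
y(A) = 5 + 2*A (y(A) = (5 + A) + A = 5 + 2*A)
u(-5*2*(-4), y(6) - 1*(-1)) + 6*(6 - 1*2) = 3 + 6*(6 - 1*2) = 3 + 6*(6 - 2) = 3 + 6*4 = 3 + 24 = 27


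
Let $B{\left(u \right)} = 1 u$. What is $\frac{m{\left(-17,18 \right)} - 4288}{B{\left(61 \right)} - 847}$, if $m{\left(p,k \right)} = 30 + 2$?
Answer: $\frac{2128}{393} \approx 5.4148$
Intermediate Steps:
$m{\left(p,k \right)} = 32$
$B{\left(u \right)} = u$
$\frac{m{\left(-17,18 \right)} - 4288}{B{\left(61 \right)} - 847} = \frac{32 - 4288}{61 - 847} = - \frac{4256}{-786} = \left(-4256\right) \left(- \frac{1}{786}\right) = \frac{2128}{393}$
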